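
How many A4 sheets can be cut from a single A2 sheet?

4

Each ISO step halves the sheet: 1 × A2 → 2 × A3 → 4 × A4
From A2 to A4 is 2 halving steps: 2^2 = 4.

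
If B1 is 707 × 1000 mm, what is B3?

B2: ⌊1000/2⌋ × 707 = 500 × 707 mm
B3: ⌊707/2⌋ × 500 = 353 × 500 mm

353 × 500 mm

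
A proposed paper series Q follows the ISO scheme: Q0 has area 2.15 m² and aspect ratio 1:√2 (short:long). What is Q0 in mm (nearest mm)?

Let the short side be w mm. Then w · w√2 = 2.15 m² = 2,150,000 mm².
w² = 2,150,000/√2, so w ≈ 1233.0 mm; long side = w√2 ≈ 1743.7 mm.

1233 × 1744 mm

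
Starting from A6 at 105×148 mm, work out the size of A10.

26 × 37 mm

A7: ⌊148/2⌋ × 105 = 74 × 105 mm
A8: ⌊105/2⌋ × 74 = 52 × 74 mm
A9: ⌊74/2⌋ × 52 = 37 × 52 mm
A10: ⌊52/2⌋ × 37 = 26 × 37 mm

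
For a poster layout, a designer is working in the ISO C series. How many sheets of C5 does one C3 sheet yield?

4

C3 = 324 × 458 mm; C5 = 162 × 229 mm.
Each halving step doubles the count; 2 steps from C3 to C5.
2^2 = 4.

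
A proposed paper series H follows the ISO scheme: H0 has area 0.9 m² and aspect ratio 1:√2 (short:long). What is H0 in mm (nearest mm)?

798 × 1128 mm

Let the short side be w mm. Then w · w√2 = 0.9 m² = 900,000 mm².
w² = 900,000/√2, so w ≈ 797.7 mm; long side = w√2 ≈ 1128.2 mm.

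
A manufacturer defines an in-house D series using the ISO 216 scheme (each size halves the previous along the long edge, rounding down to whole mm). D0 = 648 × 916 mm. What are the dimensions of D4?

162 × 229 mm

D1: ⌊916/2⌋ × 648 = 458 × 648 mm
D2: ⌊648/2⌋ × 458 = 324 × 458 mm
D3: ⌊458/2⌋ × 324 = 229 × 324 mm
D4: ⌊324/2⌋ × 229 = 162 × 229 mm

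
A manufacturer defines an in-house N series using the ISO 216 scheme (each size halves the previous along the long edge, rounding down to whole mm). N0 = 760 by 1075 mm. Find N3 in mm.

N1: ⌊1075/2⌋ × 760 = 537 × 760 mm
N2: ⌊760/2⌋ × 537 = 380 × 537 mm
N3: ⌊537/2⌋ × 380 = 268 × 380 mm

268 × 380 mm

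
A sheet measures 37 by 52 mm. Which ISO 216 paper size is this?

Aspect ratio 52/37 ≈ 1.405 — close to the ISO √2 ≈ 1.414.
In the A-series (A0 area = 1 m²): A9 = 37 × 52 mm.

A9 (37 × 52 mm)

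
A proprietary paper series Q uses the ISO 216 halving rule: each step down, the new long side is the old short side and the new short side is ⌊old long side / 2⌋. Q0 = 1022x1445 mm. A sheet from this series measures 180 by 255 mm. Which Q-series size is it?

Q5

Q0: 1022 × 1445 mm
Q1: 722 × 1022 mm
Q2: 511 × 722 mm
Q3: 361 × 511 mm
Q4: 255 × 361 mm
Q5: 180 × 255 mm
Q6: 127 × 180 mm
→ matches Q5.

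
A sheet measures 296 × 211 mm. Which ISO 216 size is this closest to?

Aspect ratio 296/211 ≈ 1.403 — close to the ISO √2 ≈ 1.414.
In the A-series (A0 area = 1 m²): A4 = 210 × 297 mm.
Off by 2 mm total — nearest standard size.

A4 (210 × 297 mm)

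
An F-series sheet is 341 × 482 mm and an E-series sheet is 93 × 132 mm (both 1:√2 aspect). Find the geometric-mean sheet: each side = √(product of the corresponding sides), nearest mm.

Short side: √(341 · 93) = √31713 ≈ 178.1 → 178 mm
Long side: √(482 · 132) = √63624 ≈ 252.2 → 252 mm

178 × 252 mm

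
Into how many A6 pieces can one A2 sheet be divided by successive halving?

A2 = 420 × 594 mm; A6 = 105 × 148 mm.
Each halving step doubles the count; 4 steps from A2 to A6.
2^4 = 16.

16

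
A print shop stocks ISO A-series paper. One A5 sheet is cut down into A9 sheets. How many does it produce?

16

Each ISO step halves the sheet: 1 × A5 → 2 × A6 → 4 × A7 → 8 × A8 → …
From A5 to A9 is 4 halving steps: 2^4 = 16.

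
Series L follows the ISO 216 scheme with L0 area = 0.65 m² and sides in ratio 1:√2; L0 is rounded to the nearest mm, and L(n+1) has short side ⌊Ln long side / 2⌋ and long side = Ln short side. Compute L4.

169 × 239 mm

Let L0's short side be w mm. w · w√2 = 0.65 m² = 650,000 mm², so w ≈ 678.0 mm and w√2 ≈ 958.8 mm → L0 = 678 × 959 mm.
L1: ⌊959/2⌋ × 678 = 479 × 678 mm
L2: ⌊678/2⌋ × 479 = 339 × 479 mm
L3: ⌊479/2⌋ × 339 = 239 × 339 mm
L4: ⌊339/2⌋ × 239 = 169 × 239 mm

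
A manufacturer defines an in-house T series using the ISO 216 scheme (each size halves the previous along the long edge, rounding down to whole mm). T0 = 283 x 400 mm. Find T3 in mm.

T1: ⌊400/2⌋ × 283 = 200 × 283 mm
T2: ⌊283/2⌋ × 200 = 141 × 200 mm
T3: ⌊200/2⌋ × 141 = 100 × 141 mm

100 × 141 mm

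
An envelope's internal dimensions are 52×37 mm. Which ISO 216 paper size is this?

A9 (37 × 52 mm)

Aspect ratio 52/37 ≈ 1.405 — close to the ISO √2 ≈ 1.414.
In the A-series (A0 area = 1 m²): A9 = 37 × 52 mm.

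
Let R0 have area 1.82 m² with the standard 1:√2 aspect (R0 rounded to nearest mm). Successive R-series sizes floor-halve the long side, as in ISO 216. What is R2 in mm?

567 × 802 mm

Let R0's short side be w mm. w · w√2 = 1.82 m² = 1,820,000 mm², so w ≈ 1134.4 mm and w√2 ≈ 1604.3 mm → R0 = 1134 × 1604 mm.
R1: ⌊1604/2⌋ × 1134 = 802 × 1134 mm
R2: ⌊1134/2⌋ × 802 = 567 × 802 mm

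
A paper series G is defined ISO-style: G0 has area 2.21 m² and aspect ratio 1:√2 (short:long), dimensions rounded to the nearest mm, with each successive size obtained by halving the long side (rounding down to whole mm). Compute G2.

Let G0's short side be w mm. w · w√2 = 2.21 m² = 2,210,000 mm², so w ≈ 1250.1 mm and w√2 ≈ 1767.9 mm → G0 = 1250 × 1768 mm.
G1: ⌊1768/2⌋ × 1250 = 884 × 1250 mm
G2: ⌊1250/2⌋ × 884 = 625 × 884 mm

625 × 884 mm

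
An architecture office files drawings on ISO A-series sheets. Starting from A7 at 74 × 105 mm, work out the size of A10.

A8: ⌊105/2⌋ × 74 = 52 × 74 mm
A9: ⌊74/2⌋ × 52 = 37 × 52 mm
A10: ⌊52/2⌋ × 37 = 26 × 37 mm

26 × 37 mm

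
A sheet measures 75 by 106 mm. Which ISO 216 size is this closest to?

Aspect ratio 106/75 ≈ 1.413 — close to the ISO √2 ≈ 1.414.
In the A-series (A0 area = 1 m²): A7 = 74 × 105 mm.
Off by 2 mm total — nearest standard size.

A7 (74 × 105 mm)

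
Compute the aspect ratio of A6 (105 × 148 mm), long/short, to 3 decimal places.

1.410

148 / 105 = 1.410
ISO 216 targets √2 ≈ 1.414; the -0.005 deviation is from mm rounding.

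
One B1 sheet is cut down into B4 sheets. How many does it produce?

8

B1 = 707 × 1000 mm; B4 = 250 × 353 mm.
Each halving step doubles the count; 3 steps from B1 to B4.
2^3 = 8.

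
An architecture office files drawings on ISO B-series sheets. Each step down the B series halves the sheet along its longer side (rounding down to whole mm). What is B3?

353 × 500 mm

B0 = 1000 × 1414 mm (B0 has a 1000 mm short side, aspect 1:√2).
B1: ⌊1414/2⌋ × 1000 = 707 × 1000 mm
B2: ⌊1000/2⌋ × 707 = 500 × 707 mm
B3: ⌊707/2⌋ × 500 = 353 × 500 mm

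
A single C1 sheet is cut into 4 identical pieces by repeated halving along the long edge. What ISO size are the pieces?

C3

4 = 2^2, so 2 halving steps.
C1 → C2 → … → C3 after 2 steps.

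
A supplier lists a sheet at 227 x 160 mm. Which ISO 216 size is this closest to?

C5 (162 × 229 mm)

Aspect ratio 227/160 ≈ 1.419 — close to the ISO √2 ≈ 1.414.
In the C-series (envelope sizes, between A and B): C5 = 162 × 229 mm.
Off by 4 mm total — nearest standard size.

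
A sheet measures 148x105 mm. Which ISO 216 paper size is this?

Aspect ratio 148/105 ≈ 1.410 — close to the ISO √2 ≈ 1.414.
In the A-series (A0 area = 1 m²): A6 = 105 × 148 mm.

A6 (105 × 148 mm)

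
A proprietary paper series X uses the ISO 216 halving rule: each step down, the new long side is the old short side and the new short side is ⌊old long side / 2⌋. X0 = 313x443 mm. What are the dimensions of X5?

X1 = 221 × 313 mm (from X0 by 1 halving).
X2: ⌊313/2⌋ × 221 = 156 × 221 mm
X3: ⌊221/2⌋ × 156 = 110 × 156 mm
X4: ⌊156/2⌋ × 110 = 78 × 110 mm
X5: ⌊110/2⌋ × 78 = 55 × 78 mm

55 × 78 mm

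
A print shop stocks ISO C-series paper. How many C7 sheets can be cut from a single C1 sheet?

Each ISO step halves the sheet: 1 × C1 → 2 × C2 → 4 × C3 → 8 × C4 → …
From C1 to C7 is 6 halving steps: 2^6 = 64.

64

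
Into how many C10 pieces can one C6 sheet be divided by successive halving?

Each ISO step halves the sheet: 1 × C6 → 2 × C7 → 4 × C8 → 8 × C9 → …
From C6 to C10 is 4 halving steps: 2^4 = 16.

16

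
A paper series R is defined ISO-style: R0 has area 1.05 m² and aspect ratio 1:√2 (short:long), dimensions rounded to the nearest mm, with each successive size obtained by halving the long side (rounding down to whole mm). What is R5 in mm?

Let R0's short side be w mm. w · w√2 = 1.05 m² = 1,050,000 mm², so w ≈ 861.7 mm and w√2 ≈ 1218.6 mm → R0 = 862 × 1219 mm.
R1: ⌊1219/2⌋ × 862 = 609 × 862 mm
R2: ⌊862/2⌋ × 609 = 431 × 609 mm
R3: ⌊609/2⌋ × 431 = 304 × 431 mm
R4: ⌊431/2⌋ × 304 = 215 × 304 mm
R5: ⌊304/2⌋ × 215 = 152 × 215 mm

152 × 215 mm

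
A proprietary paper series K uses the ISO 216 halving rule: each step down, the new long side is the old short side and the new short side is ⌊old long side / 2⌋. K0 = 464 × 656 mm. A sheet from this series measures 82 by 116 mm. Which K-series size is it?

K5

K0: 464 × 656 mm
K1: 328 × 464 mm
K2: 232 × 328 mm
K3: 164 × 232 mm
K4: 116 × 164 mm
K5: 82 × 116 mm
K6: 58 × 82 mm
→ matches K5.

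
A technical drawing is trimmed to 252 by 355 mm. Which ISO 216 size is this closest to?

B4 (250 × 353 mm)

Aspect ratio 355/252 ≈ 1.409 — close to the ISO √2 ≈ 1.414.
In the B-series (B0 = 1000 × 1414 mm): B4 = 250 × 353 mm.
Off by 4 mm total — nearest standard size.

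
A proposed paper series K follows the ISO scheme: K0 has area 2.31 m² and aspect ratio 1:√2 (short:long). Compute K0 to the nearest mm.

1278 × 1807 mm

Let the short side be w mm. Then w · w√2 = 2.31 m² = 2,310,000 mm².
w² = 2,310,000/√2, so w ≈ 1278.1 mm; long side = w√2 ≈ 1807.4 mm.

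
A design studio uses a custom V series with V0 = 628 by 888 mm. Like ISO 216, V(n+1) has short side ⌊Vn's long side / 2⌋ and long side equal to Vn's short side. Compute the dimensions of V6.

78 × 111 mm

V1: ⌊888/2⌋ × 628 = 444 × 628 mm
V2: ⌊628/2⌋ × 444 = 314 × 444 mm
V3: ⌊444/2⌋ × 314 = 222 × 314 mm
V4: ⌊314/2⌋ × 222 = 157 × 222 mm
V5: ⌊222/2⌋ × 157 = 111 × 157 mm
V6: ⌊157/2⌋ × 111 = 78 × 111 mm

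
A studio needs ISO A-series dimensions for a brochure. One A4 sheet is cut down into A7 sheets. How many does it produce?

8

Each ISO step halves the sheet: 1 × A4 → 2 × A5 → 4 × A6 → 8 × A7
From A4 to A7 is 3 halving steps: 2^3 = 8.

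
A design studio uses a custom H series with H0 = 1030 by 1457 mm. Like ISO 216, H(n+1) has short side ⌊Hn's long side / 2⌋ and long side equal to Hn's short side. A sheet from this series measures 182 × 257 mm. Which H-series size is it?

H5

H0: 1030 × 1457 mm
H1: 728 × 1030 mm
H2: 515 × 728 mm
H3: 364 × 515 mm
H4: 257 × 364 mm
H5: 182 × 257 mm
H6: 128 × 182 mm
→ matches H5.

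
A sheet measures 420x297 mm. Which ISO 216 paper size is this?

A3 (297 × 420 mm)

Aspect ratio 420/297 ≈ 1.414 — close to the ISO √2 ≈ 1.414.
In the A-series (A0 area = 1 m²): A3 = 297 × 420 mm.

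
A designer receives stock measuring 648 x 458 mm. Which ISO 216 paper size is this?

Aspect ratio 648/458 ≈ 1.415 — close to the ISO √2 ≈ 1.414.
In the C-series (envelope sizes, between A and B): C2 = 458 × 648 mm.

C2 (458 × 648 mm)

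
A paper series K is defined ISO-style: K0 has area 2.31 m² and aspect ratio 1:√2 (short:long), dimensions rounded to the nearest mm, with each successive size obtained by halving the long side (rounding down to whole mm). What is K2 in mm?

Let K0's short side be w mm. w · w√2 = 2.31 m² = 2,310,000 mm², so w ≈ 1278.1 mm and w√2 ≈ 1807.4 mm → K0 = 1278 × 1807 mm.
K1: ⌊1807/2⌋ × 1278 = 903 × 1278 mm
K2: ⌊1278/2⌋ × 903 = 639 × 903 mm

639 × 903 mm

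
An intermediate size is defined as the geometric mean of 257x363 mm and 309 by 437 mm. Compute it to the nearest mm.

282 × 398 mm

Short side: √(257 · 309) = √79413 ≈ 281.8 → 282 mm
Long side: √(363 · 437) = √158631 ≈ 398.3 → 398 mm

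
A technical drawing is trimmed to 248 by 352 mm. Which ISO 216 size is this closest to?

B4 (250 × 353 mm)

Aspect ratio 352/248 ≈ 1.419 — close to the ISO √2 ≈ 1.414.
In the B-series (B0 = 1000 × 1414 mm): B4 = 250 × 353 mm.
Off by 3 mm total — nearest standard size.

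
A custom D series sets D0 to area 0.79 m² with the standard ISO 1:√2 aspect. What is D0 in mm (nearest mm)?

Let the short side be w mm. Then w · w√2 = 0.79 m² = 790,000 mm².
w² = 790,000/√2, so w ≈ 747.4 mm; long side = w√2 ≈ 1057.0 mm.

747 × 1057 mm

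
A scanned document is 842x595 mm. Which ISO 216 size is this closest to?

Aspect ratio 842/595 ≈ 1.415 — close to the ISO √2 ≈ 1.414.
In the A-series (A0 area = 1 m²): A1 = 594 × 841 mm.
Off by 2 mm total — nearest standard size.

A1 (594 × 841 mm)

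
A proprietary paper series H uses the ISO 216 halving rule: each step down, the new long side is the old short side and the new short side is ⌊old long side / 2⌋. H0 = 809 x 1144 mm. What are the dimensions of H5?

143 × 202 mm

H1 = 572 × 809 mm (from H0 by 1 halving).
H2: ⌊809/2⌋ × 572 = 404 × 572 mm
H3: ⌊572/2⌋ × 404 = 286 × 404 mm
H4: ⌊404/2⌋ × 286 = 202 × 286 mm
H5: ⌊286/2⌋ × 202 = 143 × 202 mm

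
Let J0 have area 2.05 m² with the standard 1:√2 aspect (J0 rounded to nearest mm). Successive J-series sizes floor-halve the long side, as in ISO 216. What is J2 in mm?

602 × 851 mm

Let J0's short side be w mm. w · w√2 = 2.05 m² = 2,050,000 mm², so w ≈ 1204.0 mm and w√2 ≈ 1702.7 mm → J0 = 1204 × 1703 mm.
J1: ⌊1703/2⌋ × 1204 = 851 × 1204 mm
J2: ⌊1204/2⌋ × 851 = 602 × 851 mm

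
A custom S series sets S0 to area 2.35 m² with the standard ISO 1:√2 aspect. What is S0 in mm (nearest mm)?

1289 × 1823 mm

Let the short side be w mm. Then w · w√2 = 2.35 m² = 2,350,000 mm².
w² = 2,350,000/√2, so w ≈ 1289.1 mm; long side = w√2 ≈ 1823.0 mm.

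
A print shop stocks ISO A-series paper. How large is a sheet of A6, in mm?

105 × 148 mm

A0 = 841 × 1189 mm (A0 has area 1 m², aspect 1:√2).
A1: ⌊1189/2⌋ × 841 = 594 × 841 mm
A2: ⌊841/2⌋ × 594 = 420 × 594 mm
A3: ⌊594/2⌋ × 420 = 297 × 420 mm
A4: ⌊420/2⌋ × 297 = 210 × 297 mm
A5: ⌊297/2⌋ × 210 = 148 × 210 mm
A6: ⌊210/2⌋ × 148 = 105 × 148 mm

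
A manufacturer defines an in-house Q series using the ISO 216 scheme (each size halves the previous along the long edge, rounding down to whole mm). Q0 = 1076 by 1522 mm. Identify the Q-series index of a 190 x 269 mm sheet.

Q5

Q0: 1076 × 1522 mm
Q1: 761 × 1076 mm
Q2: 538 × 761 mm
Q3: 380 × 538 mm
Q4: 269 × 380 mm
Q5: 190 × 269 mm
Q6: 134 × 190 mm
→ matches Q5.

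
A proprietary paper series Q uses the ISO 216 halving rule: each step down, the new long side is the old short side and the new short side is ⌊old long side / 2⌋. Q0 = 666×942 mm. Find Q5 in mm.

117 × 166 mm

Q1: ⌊942/2⌋ × 666 = 471 × 666 mm
Q2: ⌊666/2⌋ × 471 = 333 × 471 mm
Q3: ⌊471/2⌋ × 333 = 235 × 333 mm
Q4: ⌊333/2⌋ × 235 = 166 × 235 mm
Q5: ⌊235/2⌋ × 166 = 117 × 166 mm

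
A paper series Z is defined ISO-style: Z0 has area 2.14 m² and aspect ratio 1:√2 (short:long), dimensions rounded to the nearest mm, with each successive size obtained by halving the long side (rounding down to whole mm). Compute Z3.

435 × 615 mm

Let Z0's short side be w mm. w · w√2 = 2.14 m² = 2,140,000 mm², so w ≈ 1230.1 mm and w√2 ≈ 1739.7 mm → Z0 = 1230 × 1740 mm.
Z1: ⌊1740/2⌋ × 1230 = 870 × 1230 mm
Z2: ⌊1230/2⌋ × 870 = 615 × 870 mm
Z3: ⌊870/2⌋ × 615 = 435 × 615 mm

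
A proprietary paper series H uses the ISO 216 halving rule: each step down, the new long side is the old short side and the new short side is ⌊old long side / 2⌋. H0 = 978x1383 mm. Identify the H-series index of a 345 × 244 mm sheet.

H0: 978 × 1383 mm
H1: 691 × 978 mm
H2: 489 × 691 mm
H3: 345 × 489 mm
H4: 244 × 345 mm
H5: 172 × 244 mm
→ matches H4.

H4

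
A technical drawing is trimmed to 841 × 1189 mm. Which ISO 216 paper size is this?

Aspect ratio 1189/841 ≈ 1.414 — close to the ISO √2 ≈ 1.414.
In the A-series (A0 area = 1 m²): A0 = 841 × 1189 mm.

A0 (841 × 1189 mm)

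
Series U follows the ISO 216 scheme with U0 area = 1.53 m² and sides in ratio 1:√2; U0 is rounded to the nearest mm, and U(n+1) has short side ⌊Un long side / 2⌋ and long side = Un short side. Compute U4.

Let U0's short side be w mm. w · w√2 = 1.53 m² = 1,530,000 mm², so w ≈ 1040.1 mm and w√2 ≈ 1471.0 mm → U0 = 1040 × 1471 mm.
U1: ⌊1471/2⌋ × 1040 = 735 × 1040 mm
U2: ⌊1040/2⌋ × 735 = 520 × 735 mm
U3: ⌊735/2⌋ × 520 = 367 × 520 mm
U4: ⌊520/2⌋ × 367 = 260 × 367 mm

260 × 367 mm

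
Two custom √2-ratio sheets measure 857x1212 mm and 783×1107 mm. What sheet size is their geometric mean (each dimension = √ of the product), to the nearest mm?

819 × 1158 mm

Short side: √(857 · 783) = √671031 ≈ 819.2 → 819 mm
Long side: √(1212 · 1107) = √1341684 ≈ 1158.3 → 1158 mm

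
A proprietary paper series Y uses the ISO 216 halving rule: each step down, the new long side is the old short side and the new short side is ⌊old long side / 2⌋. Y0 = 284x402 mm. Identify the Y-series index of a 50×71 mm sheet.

Y0: 284 × 402 mm
Y1: 201 × 284 mm
Y2: 142 × 201 mm
Y3: 100 × 142 mm
Y4: 71 × 100 mm
Y5: 50 × 71 mm
Y6: 35 × 50 mm
→ matches Y5.

Y5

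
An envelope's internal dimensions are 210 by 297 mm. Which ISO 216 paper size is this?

Aspect ratio 297/210 ≈ 1.414 — close to the ISO √2 ≈ 1.414.
In the A-series (A0 area = 1 m²): A4 = 210 × 297 mm.

A4 (210 × 297 mm)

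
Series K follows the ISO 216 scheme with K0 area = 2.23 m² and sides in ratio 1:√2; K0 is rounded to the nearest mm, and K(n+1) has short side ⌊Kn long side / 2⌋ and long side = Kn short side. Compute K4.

Let K0's short side be w mm. w · w√2 = 2.23 m² = 2,230,000 mm², so w ≈ 1255.7 mm and w√2 ≈ 1775.9 mm → K0 = 1256 × 1776 mm.
K1: ⌊1776/2⌋ × 1256 = 888 × 1256 mm
K2: ⌊1256/2⌋ × 888 = 628 × 888 mm
K3: ⌊888/2⌋ × 628 = 444 × 628 mm
K4: ⌊628/2⌋ × 444 = 314 × 444 mm

314 × 444 mm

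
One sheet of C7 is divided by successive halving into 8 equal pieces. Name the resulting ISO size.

C10

8 = 2^3, so 3 halving steps.
C7 → C8 → … → C10 after 3 steps.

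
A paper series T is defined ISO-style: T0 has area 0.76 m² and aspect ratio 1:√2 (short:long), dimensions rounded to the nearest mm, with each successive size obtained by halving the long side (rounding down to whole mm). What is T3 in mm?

Let T0's short side be w mm. w · w√2 = 0.76 m² = 760,000 mm², so w ≈ 733.1 mm and w√2 ≈ 1036.7 mm → T0 = 733 × 1037 mm.
T1: ⌊1037/2⌋ × 733 = 518 × 733 mm
T2: ⌊733/2⌋ × 518 = 366 × 518 mm
T3: ⌊518/2⌋ × 366 = 259 × 366 mm

259 × 366 mm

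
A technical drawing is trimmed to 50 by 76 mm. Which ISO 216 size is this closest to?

Aspect ratio 76/50 ≈ 1.520 (ISO target is √2 ≈ 1.414).
In the A-series (A0 area = 1 m²): A8 = 52 × 74 mm.
Off by 4 mm total — nearest standard size.

A8 (52 × 74 mm)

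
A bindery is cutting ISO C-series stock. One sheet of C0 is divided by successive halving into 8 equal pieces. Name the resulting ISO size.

8 = 2^3, so 3 halving steps.
C0 → C1 → … → C3 after 3 steps.

C3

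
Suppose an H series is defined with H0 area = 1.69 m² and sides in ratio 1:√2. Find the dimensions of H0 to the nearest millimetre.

1093 × 1546 mm

Let the short side be w mm. Then w · w√2 = 1.69 m² = 1,690,000 mm².
w² = 1,690,000/√2, so w ≈ 1093.2 mm; long side = w√2 ≈ 1546.0 mm.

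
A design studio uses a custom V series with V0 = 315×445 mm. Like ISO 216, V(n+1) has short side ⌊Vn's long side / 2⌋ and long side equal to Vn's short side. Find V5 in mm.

V1: ⌊445/2⌋ × 315 = 222 × 315 mm
V2: ⌊315/2⌋ × 222 = 157 × 222 mm
V3: ⌊222/2⌋ × 157 = 111 × 157 mm
V4: ⌊157/2⌋ × 111 = 78 × 111 mm
V5: ⌊111/2⌋ × 78 = 55 × 78 mm

55 × 78 mm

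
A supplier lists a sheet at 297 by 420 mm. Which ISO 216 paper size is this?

Aspect ratio 420/297 ≈ 1.414 — close to the ISO √2 ≈ 1.414.
In the A-series (A0 area = 1 m²): A3 = 297 × 420 mm.

A3 (297 × 420 mm)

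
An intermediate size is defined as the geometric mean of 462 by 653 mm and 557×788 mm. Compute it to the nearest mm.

507 × 717 mm

Short side: √(462 · 557) = √257334 ≈ 507.3 → 507 mm
Long side: √(653 · 788) = √514564 ≈ 717.3 → 717 mm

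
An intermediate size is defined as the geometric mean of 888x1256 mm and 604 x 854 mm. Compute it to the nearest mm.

732 × 1036 mm

Short side: √(888 · 604) = √536352 ≈ 732.4 → 732 mm
Long side: √(1256 · 854) = √1072624 ≈ 1035.7 → 1036 mm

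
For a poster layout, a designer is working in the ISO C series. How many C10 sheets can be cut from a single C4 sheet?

64

C4 = 229 × 324 mm; C10 = 28 × 40 mm.
Each halving step doubles the count; 6 steps from C4 to C10.
2^6 = 64.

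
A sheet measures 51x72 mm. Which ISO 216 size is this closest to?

A8 (52 × 74 mm)

Aspect ratio 72/51 ≈ 1.412 — close to the ISO √2 ≈ 1.414.
In the A-series (A0 area = 1 m²): A8 = 52 × 74 mm.
Off by 3 mm total — nearest standard size.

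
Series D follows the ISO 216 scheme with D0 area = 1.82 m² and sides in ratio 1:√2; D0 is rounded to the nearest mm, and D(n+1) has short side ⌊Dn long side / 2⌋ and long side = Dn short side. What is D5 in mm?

Let D0's short side be w mm. w · w√2 = 1.82 m² = 1,820,000 mm², so w ≈ 1134.4 mm and w√2 ≈ 1604.3 mm → D0 = 1134 × 1604 mm.
D1: ⌊1604/2⌋ × 1134 = 802 × 1134 mm
D2: ⌊1134/2⌋ × 802 = 567 × 802 mm
D3: ⌊802/2⌋ × 567 = 401 × 567 mm
D4: ⌊567/2⌋ × 401 = 283 × 401 mm
D5: ⌊401/2⌋ × 283 = 200 × 283 mm

200 × 283 mm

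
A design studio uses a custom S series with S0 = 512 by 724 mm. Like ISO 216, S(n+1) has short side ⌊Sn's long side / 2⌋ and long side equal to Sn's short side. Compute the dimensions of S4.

S1: ⌊724/2⌋ × 512 = 362 × 512 mm
S2: ⌊512/2⌋ × 362 = 256 × 362 mm
S3: ⌊362/2⌋ × 256 = 181 × 256 mm
S4: ⌊256/2⌋ × 181 = 128 × 181 mm

128 × 181 mm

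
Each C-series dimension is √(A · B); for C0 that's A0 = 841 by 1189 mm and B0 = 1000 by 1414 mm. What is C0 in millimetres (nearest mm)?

Short: √(841 · 1000) = √841000 ≈ 917.1 mm.
Long: √(1189 · 1414) = √1681246 ≈ 1296.6 mm.

917 × 1297 mm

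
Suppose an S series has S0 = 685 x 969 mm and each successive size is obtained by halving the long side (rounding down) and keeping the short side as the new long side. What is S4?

171 × 242 mm

S1: ⌊969/2⌋ × 685 = 484 × 685 mm
S2: ⌊685/2⌋ × 484 = 342 × 484 mm
S3: ⌊484/2⌋ × 342 = 242 × 342 mm
S4: ⌊342/2⌋ × 242 = 171 × 242 mm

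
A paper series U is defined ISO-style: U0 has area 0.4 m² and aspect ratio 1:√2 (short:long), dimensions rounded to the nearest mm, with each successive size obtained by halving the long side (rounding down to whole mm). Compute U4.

Let U0's short side be w mm. w · w√2 = 0.4 m² = 400,000 mm², so w ≈ 531.8 mm and w√2 ≈ 752.1 mm → U0 = 532 × 752 mm.
U1: ⌊752/2⌋ × 532 = 376 × 532 mm
U2: ⌊532/2⌋ × 376 = 266 × 376 mm
U3: ⌊376/2⌋ × 266 = 188 × 266 mm
U4: ⌊266/2⌋ × 188 = 133 × 188 mm

133 × 188 mm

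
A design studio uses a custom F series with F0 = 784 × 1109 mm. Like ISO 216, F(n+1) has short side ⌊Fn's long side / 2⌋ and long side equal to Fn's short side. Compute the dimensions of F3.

277 × 392 mm

F1: ⌊1109/2⌋ × 784 = 554 × 784 mm
F2: ⌊784/2⌋ × 554 = 392 × 554 mm
F3: ⌊554/2⌋ × 392 = 277 × 392 mm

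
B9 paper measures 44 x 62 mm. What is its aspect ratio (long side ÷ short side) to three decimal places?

1.409

62 / 44 = 1.409
ISO 216 targets √2 ≈ 1.414; the -0.005 deviation is from mm rounding.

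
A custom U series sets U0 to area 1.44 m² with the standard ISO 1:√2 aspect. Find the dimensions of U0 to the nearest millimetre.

Let the short side be w mm. Then w · w√2 = 1.44 m² = 1,440,000 mm².
w² = 1,440,000/√2, so w ≈ 1009.1 mm; long side = w√2 ≈ 1427.0 mm.

1009 × 1427 mm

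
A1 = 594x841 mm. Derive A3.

A2: ⌊841/2⌋ × 594 = 420 × 594 mm
A3: ⌊594/2⌋ × 420 = 297 × 420 mm

297 × 420 mm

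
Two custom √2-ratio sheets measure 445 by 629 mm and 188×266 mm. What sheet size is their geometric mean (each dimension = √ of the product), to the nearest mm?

Short side: √(445 · 188) = √83660 ≈ 289.2 → 289 mm
Long side: √(629 · 266) = √167314 ≈ 409.0 → 409 mm

289 × 409 mm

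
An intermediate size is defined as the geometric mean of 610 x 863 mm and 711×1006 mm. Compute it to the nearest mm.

Short side: √(610 · 711) = √433710 ≈ 658.6 → 659 mm
Long side: √(863 · 1006) = √868178 ≈ 931.8 → 932 mm

659 × 932 mm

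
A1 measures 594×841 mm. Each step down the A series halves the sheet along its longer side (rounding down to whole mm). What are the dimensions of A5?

148 × 210 mm

A2: ⌊841/2⌋ × 594 = 420 × 594 mm
A3: ⌊594/2⌋ × 420 = 297 × 420 mm
A4: ⌊420/2⌋ × 297 = 210 × 297 mm
A5: ⌊297/2⌋ × 210 = 148 × 210 mm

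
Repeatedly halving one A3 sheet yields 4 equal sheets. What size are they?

A5

4 = 2^2, so 2 halving steps.
A3 → A4 → … → A5 after 2 steps.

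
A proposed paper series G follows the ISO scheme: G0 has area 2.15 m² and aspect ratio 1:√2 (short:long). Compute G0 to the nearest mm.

1233 × 1744 mm

Let the short side be w mm. Then w · w√2 = 2.15 m² = 2,150,000 mm².
w² = 2,150,000/√2, so w ≈ 1233.0 mm; long side = w√2 ≈ 1743.7 mm.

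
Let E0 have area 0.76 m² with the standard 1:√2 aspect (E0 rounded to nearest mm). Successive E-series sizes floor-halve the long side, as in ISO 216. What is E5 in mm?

Let E0's short side be w mm. w · w√2 = 0.76 m² = 760,000 mm², so w ≈ 733.1 mm and w√2 ≈ 1036.7 mm → E0 = 733 × 1037 mm.
E1: ⌊1037/2⌋ × 733 = 518 × 733 mm
E2: ⌊733/2⌋ × 518 = 366 × 518 mm
E3: ⌊518/2⌋ × 366 = 259 × 366 mm
E4: ⌊366/2⌋ × 259 = 183 × 259 mm
E5: ⌊259/2⌋ × 183 = 129 × 183 mm

129 × 183 mm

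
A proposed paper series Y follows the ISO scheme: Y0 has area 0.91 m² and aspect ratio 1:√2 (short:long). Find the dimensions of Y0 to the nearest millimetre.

802 × 1134 mm

Let the short side be w mm. Then w · w√2 = 0.91 m² = 910,000 mm².
w² = 910,000/√2, so w ≈ 802.2 mm; long side = w√2 ≈ 1134.4 mm.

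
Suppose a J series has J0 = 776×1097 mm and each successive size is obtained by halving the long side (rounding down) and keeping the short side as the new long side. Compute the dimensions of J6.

97 × 137 mm

J1: ⌊1097/2⌋ × 776 = 548 × 776 mm
J2: ⌊776/2⌋ × 548 = 388 × 548 mm
J3: ⌊548/2⌋ × 388 = 274 × 388 mm
J4: ⌊388/2⌋ × 274 = 194 × 274 mm
J5: ⌊274/2⌋ × 194 = 137 × 194 mm
J6: ⌊194/2⌋ × 137 = 97 × 137 mm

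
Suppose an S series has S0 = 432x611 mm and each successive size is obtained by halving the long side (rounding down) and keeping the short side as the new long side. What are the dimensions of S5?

76 × 108 mm

S1: ⌊611/2⌋ × 432 = 305 × 432 mm
S2: ⌊432/2⌋ × 305 = 216 × 305 mm
S3: ⌊305/2⌋ × 216 = 152 × 216 mm
S4: ⌊216/2⌋ × 152 = 108 × 152 mm
S5: ⌊152/2⌋ × 108 = 76 × 108 mm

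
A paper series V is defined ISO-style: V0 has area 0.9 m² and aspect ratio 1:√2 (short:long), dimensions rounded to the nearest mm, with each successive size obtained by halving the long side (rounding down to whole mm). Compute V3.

Let V0's short side be w mm. w · w√2 = 0.9 m² = 900,000 mm², so w ≈ 797.7 mm and w√2 ≈ 1128.2 mm → V0 = 798 × 1128 mm.
V1: ⌊1128/2⌋ × 798 = 564 × 798 mm
V2: ⌊798/2⌋ × 564 = 399 × 564 mm
V3: ⌊564/2⌋ × 399 = 282 × 399 mm

282 × 399 mm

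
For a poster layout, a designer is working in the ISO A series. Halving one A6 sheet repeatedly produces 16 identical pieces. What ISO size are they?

16 = 2^4, so 4 halving steps.
A6 → A7 → … → A10 after 4 steps.

A10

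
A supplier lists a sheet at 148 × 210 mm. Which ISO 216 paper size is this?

A5 (148 × 210 mm)

Aspect ratio 210/148 ≈ 1.419 — close to the ISO √2 ≈ 1.414.
In the A-series (A0 area = 1 m²): A5 = 148 × 210 mm.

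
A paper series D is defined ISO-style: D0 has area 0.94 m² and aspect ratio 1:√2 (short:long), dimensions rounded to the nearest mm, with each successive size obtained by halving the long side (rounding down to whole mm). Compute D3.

288 × 407 mm

Let D0's short side be w mm. w · w√2 = 0.94 m² = 940,000 mm², so w ≈ 815.3 mm and w√2 ≈ 1153.0 mm → D0 = 815 × 1153 mm.
D1: ⌊1153/2⌋ × 815 = 576 × 815 mm
D2: ⌊815/2⌋ × 576 = 407 × 576 mm
D3: ⌊576/2⌋ × 407 = 288 × 407 mm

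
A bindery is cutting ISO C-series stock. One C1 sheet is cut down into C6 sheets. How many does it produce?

C1 = 648 × 917 mm; C6 = 114 × 162 mm.
Each halving step doubles the count; 5 steps from C1 to C6.
2^5 = 32.

32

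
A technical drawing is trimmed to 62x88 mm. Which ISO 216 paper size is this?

Aspect ratio 88/62 ≈ 1.419 — close to the ISO √2 ≈ 1.414.
In the B-series (B0 = 1000 × 1414 mm): B8 = 62 × 88 mm.

B8 (62 × 88 mm)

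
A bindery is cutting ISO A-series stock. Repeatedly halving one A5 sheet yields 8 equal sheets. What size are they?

A8

8 = 2^3, so 3 halving steps.
A5 → A6 → … → A8 after 3 steps.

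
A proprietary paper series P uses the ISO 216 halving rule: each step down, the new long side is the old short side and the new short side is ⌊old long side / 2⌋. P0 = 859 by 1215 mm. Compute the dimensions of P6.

P1: ⌊1215/2⌋ × 859 = 607 × 859 mm
P2: ⌊859/2⌋ × 607 = 429 × 607 mm
P3: ⌊607/2⌋ × 429 = 303 × 429 mm
P4: ⌊429/2⌋ × 303 = 214 × 303 mm
P5: ⌊303/2⌋ × 214 = 151 × 214 mm
P6: ⌊214/2⌋ × 151 = 107 × 151 mm

107 × 151 mm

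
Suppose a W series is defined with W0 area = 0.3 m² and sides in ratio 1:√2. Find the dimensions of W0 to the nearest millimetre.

461 × 651 mm

Let the short side be w mm. Then w · w√2 = 0.3 m² = 300,000 mm².
w² = 300,000/√2, so w ≈ 460.6 mm; long side = w√2 ≈ 651.4 mm.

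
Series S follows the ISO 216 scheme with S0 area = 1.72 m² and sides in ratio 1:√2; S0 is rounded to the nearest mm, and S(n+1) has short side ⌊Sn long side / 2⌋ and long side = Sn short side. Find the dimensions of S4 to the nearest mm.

Let S0's short side be w mm. w · w√2 = 1.72 m² = 1,720,000 mm², so w ≈ 1102.8 mm and w√2 ≈ 1559.6 mm → S0 = 1103 × 1560 mm.
S1: ⌊1560/2⌋ × 1103 = 780 × 1103 mm
S2: ⌊1103/2⌋ × 780 = 551 × 780 mm
S3: ⌊780/2⌋ × 551 = 390 × 551 mm
S4: ⌊551/2⌋ × 390 = 275 × 390 mm

275 × 390 mm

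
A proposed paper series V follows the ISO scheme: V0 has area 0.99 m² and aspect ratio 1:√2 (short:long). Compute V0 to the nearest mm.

Let the short side be w mm. Then w · w√2 = 0.99 m² = 990,000 mm².
w² = 990,000/√2, so w ≈ 836.7 mm; long side = w√2 ≈ 1183.2 mm.

837 × 1183 mm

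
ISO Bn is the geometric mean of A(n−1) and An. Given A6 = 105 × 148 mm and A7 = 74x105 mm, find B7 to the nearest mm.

Short side: √(105 · 74) = √7770 ≈ 88.1 → 88 mm
Long side: √(148 · 105) = √15540 ≈ 124.7 → 125 mm

88 × 125 mm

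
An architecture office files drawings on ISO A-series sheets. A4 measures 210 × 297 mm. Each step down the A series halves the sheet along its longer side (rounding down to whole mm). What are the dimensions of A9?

37 × 52 mm

A5: ⌊297/2⌋ × 210 = 148 × 210 mm
A6: ⌊210/2⌋ × 148 = 105 × 148 mm
A7: ⌊148/2⌋ × 105 = 74 × 105 mm
A8: ⌊105/2⌋ × 74 = 52 × 74 mm
A9: ⌊74/2⌋ × 52 = 37 × 52 mm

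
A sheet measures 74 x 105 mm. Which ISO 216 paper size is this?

Aspect ratio 105/74 ≈ 1.419 — close to the ISO √2 ≈ 1.414.
In the A-series (A0 area = 1 m²): A7 = 74 × 105 mm.

A7 (74 × 105 mm)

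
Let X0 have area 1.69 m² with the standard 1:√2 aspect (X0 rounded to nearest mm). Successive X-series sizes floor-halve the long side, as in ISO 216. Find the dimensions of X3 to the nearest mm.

386 × 546 mm

Let X0's short side be w mm. w · w√2 = 1.69 m² = 1,690,000 mm², so w ≈ 1093.2 mm and w√2 ≈ 1546.0 mm → X0 = 1093 × 1546 mm.
X1: ⌊1546/2⌋ × 1093 = 773 × 1093 mm
X2: ⌊1093/2⌋ × 773 = 546 × 773 mm
X3: ⌊773/2⌋ × 546 = 386 × 546 mm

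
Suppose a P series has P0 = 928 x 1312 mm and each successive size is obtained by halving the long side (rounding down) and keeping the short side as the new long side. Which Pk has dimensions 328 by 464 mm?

P0: 928 × 1312 mm
P1: 656 × 928 mm
P2: 464 × 656 mm
P3: 328 × 464 mm
P4: 232 × 328 mm
→ matches P3.

P3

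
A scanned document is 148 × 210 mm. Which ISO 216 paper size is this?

Aspect ratio 210/148 ≈ 1.419 — close to the ISO √2 ≈ 1.414.
In the A-series (A0 area = 1 m²): A5 = 148 × 210 mm.

A5 (148 × 210 mm)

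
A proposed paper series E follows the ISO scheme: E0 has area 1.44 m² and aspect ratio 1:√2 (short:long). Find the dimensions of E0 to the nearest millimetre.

Let the short side be w mm. Then w · w√2 = 1.44 m² = 1,440,000 mm².
w² = 1,440,000/√2, so w ≈ 1009.1 mm; long side = w√2 ≈ 1427.0 mm.

1009 × 1427 mm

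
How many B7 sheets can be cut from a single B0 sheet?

128

Each ISO step halves the sheet: 1 × B0 → 2 × B1 → 4 × B2 → 8 × B3 → …
From B0 to B7 is 7 halving steps: 2^7 = 128.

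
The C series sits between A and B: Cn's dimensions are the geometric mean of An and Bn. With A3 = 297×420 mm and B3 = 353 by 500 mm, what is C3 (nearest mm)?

324 × 458 mm

Short side: √(297 · 353) = √104841 ≈ 323.8 → 324 mm
Long side: √(420 · 500) = √210000 ≈ 458.3 → 458 mm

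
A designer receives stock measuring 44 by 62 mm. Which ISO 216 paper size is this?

B9 (44 × 62 mm)

Aspect ratio 62/44 ≈ 1.409 — close to the ISO √2 ≈ 1.414.
In the B-series (B0 = 1000 × 1414 mm): B9 = 44 × 62 mm.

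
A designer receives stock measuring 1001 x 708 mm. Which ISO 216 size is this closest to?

B1 (707 × 1000 mm)

Aspect ratio 1001/708 ≈ 1.414 — close to the ISO √2 ≈ 1.414.
In the B-series (B0 = 1000 × 1414 mm): B1 = 707 × 1000 mm.
Off by 2 mm total — nearest standard size.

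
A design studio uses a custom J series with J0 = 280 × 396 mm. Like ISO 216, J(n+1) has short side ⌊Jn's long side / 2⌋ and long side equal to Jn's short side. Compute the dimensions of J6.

J1: ⌊396/2⌋ × 280 = 198 × 280 mm
J2: ⌊280/2⌋ × 198 = 140 × 198 mm
J3: ⌊198/2⌋ × 140 = 99 × 140 mm
J4: ⌊140/2⌋ × 99 = 70 × 99 mm
J5: ⌊99/2⌋ × 70 = 49 × 70 mm
J6: ⌊70/2⌋ × 49 = 35 × 49 mm

35 × 49 mm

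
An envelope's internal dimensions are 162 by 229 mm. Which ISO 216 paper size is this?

C5 (162 × 229 mm)

Aspect ratio 229/162 ≈ 1.414 — close to the ISO √2 ≈ 1.414.
In the C-series (envelope sizes, between A and B): C5 = 162 × 229 mm.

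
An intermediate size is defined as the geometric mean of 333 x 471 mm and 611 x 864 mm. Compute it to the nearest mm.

Short side: √(333 · 611) = √203463 ≈ 451.1 → 451 mm
Long side: √(471 · 864) = √406944 ≈ 637.9 → 638 mm

451 × 638 mm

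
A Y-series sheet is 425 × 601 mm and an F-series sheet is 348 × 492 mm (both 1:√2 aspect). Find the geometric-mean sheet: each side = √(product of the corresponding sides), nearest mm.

Short side: √(425 · 348) = √147900 ≈ 384.6 → 385 mm
Long side: √(601 · 492) = √295692 ≈ 543.8 → 544 mm

385 × 544 mm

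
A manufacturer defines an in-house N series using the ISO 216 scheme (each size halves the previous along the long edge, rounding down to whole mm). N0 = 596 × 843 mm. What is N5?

105 × 149 mm

N1: ⌊843/2⌋ × 596 = 421 × 596 mm
N2: ⌊596/2⌋ × 421 = 298 × 421 mm
N3: ⌊421/2⌋ × 298 = 210 × 298 mm
N4: ⌊298/2⌋ × 210 = 149 × 210 mm
N5: ⌊210/2⌋ × 149 = 105 × 149 mm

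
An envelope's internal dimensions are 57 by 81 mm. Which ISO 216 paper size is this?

C8 (57 × 81 mm)

Aspect ratio 81/57 ≈ 1.421 — close to the ISO √2 ≈ 1.414.
In the C-series (envelope sizes, between A and B): C8 = 57 × 81 mm.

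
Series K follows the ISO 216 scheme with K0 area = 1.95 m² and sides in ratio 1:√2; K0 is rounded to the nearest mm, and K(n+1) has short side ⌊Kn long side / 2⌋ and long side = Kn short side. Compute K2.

587 × 830 mm

Let K0's short side be w mm. w · w√2 = 1.95 m² = 1,950,000 mm², so w ≈ 1174.2 mm and w√2 ≈ 1660.6 mm → K0 = 1174 × 1661 mm.
K1: ⌊1661/2⌋ × 1174 = 830 × 1174 mm
K2: ⌊1174/2⌋ × 830 = 587 × 830 mm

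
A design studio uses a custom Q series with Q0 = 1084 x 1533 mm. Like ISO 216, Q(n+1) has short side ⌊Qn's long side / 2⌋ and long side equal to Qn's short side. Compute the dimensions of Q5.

Q1: ⌊1533/2⌋ × 1084 = 766 × 1084 mm
Q2: ⌊1084/2⌋ × 766 = 542 × 766 mm
Q3: ⌊766/2⌋ × 542 = 383 × 542 mm
Q4: ⌊542/2⌋ × 383 = 271 × 383 mm
Q5: ⌊383/2⌋ × 271 = 191 × 271 mm

191 × 271 mm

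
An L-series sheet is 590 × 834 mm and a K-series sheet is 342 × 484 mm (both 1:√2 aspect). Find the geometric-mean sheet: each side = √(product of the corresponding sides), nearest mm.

449 × 635 mm

Short side: √(590 · 342) = √201780 ≈ 449.2 → 449 mm
Long side: √(834 · 484) = √403656 ≈ 635.3 → 635 mm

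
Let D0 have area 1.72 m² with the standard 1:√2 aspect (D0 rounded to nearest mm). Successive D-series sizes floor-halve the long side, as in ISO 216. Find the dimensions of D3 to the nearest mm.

390 × 551 mm

Let D0's short side be w mm. w · w√2 = 1.72 m² = 1,720,000 mm², so w ≈ 1102.8 mm and w√2 ≈ 1559.6 mm → D0 = 1103 × 1560 mm.
D1: ⌊1560/2⌋ × 1103 = 780 × 1103 mm
D2: ⌊1103/2⌋ × 780 = 551 × 780 mm
D3: ⌊780/2⌋ × 551 = 390 × 551 mm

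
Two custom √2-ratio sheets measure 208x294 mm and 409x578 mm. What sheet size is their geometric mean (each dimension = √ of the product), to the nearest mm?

Short side: √(208 · 409) = √85072 ≈ 291.7 → 292 mm
Long side: √(294 · 578) = √169932 ≈ 412.2 → 412 mm

292 × 412 mm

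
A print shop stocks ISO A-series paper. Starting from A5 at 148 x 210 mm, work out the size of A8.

52 × 74 mm

A6: ⌊210/2⌋ × 148 = 105 × 148 mm
A7: ⌊148/2⌋ × 105 = 74 × 105 mm
A8: ⌊105/2⌋ × 74 = 52 × 74 mm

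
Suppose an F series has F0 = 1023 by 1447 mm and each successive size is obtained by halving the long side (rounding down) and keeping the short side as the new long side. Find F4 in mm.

F1: ⌊1447/2⌋ × 1023 = 723 × 1023 mm
F2: ⌊1023/2⌋ × 723 = 511 × 723 mm
F3: ⌊723/2⌋ × 511 = 361 × 511 mm
F4: ⌊511/2⌋ × 361 = 255 × 361 mm

255 × 361 mm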